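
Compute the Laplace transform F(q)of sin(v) 1/(q^2 + 1)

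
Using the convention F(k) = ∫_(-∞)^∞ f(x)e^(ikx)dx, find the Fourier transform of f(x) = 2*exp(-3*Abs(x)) 12/(k^2 + 9)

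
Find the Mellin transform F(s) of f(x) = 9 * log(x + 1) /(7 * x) -9 * pi * csc(pi * s) /(7 * s - 7) 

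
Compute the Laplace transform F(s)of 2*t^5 240/s^6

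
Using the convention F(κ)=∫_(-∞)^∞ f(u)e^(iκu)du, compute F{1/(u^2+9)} pi * exp(-3 * Abs(κ))/3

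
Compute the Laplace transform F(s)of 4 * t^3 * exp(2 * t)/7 24/(7 * (s - 2)^4)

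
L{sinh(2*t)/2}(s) 1/(s^2-4)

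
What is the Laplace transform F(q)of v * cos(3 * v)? (q^2-9)/(q^2+9)^2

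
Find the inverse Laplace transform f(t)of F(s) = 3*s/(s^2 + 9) 3*cos(3*t)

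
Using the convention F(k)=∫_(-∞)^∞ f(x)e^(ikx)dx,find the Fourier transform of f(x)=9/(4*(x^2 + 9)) 3*pi*exp(-3*Abs(k))/4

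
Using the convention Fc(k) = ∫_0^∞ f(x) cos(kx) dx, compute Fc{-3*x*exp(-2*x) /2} 3*(k^2 - 4) /(2*(k^2 + 4) ^2) 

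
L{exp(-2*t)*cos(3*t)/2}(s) (s+2)/(2*((s+2)^2+9))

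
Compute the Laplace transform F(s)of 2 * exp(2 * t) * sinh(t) 2/((s - 2)^2 - 1)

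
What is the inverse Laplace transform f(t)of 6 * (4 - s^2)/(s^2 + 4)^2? -6 * t * cos(2 * t)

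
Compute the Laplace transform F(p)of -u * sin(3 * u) -6 * p/(p^2+9)^2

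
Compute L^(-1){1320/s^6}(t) 11*t^5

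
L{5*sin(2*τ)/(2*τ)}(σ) 5*atan(2/σ)/2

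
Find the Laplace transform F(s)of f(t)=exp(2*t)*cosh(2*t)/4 (s - 2)/(4*s*(s - 4))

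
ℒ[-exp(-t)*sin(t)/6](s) -1/(6*(s + 1)^2 + 6)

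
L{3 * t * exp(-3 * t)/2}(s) 3/(2 * (s + 3)^2)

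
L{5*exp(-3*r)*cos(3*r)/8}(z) 5*(z + 3)/(8*((z + 3)^2 + 9))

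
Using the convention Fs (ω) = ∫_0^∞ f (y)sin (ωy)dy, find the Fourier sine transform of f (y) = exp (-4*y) ω/ (ω^2 + 16)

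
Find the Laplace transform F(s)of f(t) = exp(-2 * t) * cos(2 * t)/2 (s + 2)/(2 * ((s + 2)^2 + 4))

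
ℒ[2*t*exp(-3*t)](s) 2/(s + 3)^2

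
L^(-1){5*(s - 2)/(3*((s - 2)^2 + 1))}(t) 5*exp(2*t)*cos(t)/3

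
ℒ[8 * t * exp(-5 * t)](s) 8/(s + 5)^2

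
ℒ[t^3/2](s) 3/s^4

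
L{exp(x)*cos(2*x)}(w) (w - 1)/((w - 1)^2+4)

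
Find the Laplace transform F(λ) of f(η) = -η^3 -6/λ^4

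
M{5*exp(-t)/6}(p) 5*gamma(p)/6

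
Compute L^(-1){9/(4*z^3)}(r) 9*r^2/8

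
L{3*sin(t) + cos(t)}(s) s/(s^2 + 1) + 3/(s^2 + 1)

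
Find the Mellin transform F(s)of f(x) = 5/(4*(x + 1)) 5*pi*csc(pi*s)/4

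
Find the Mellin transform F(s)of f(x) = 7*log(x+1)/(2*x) -7*pi*csc(pi*s)/(2*s - 2)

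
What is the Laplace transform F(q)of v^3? 6/q^4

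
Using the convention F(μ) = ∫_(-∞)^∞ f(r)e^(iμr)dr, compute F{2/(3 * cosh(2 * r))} pi/(3 * cosh(pi * μ/4))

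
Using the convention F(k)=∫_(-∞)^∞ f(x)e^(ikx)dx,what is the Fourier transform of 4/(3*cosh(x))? 4*pi/(3*cosh(pi*k/2))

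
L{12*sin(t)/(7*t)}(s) 12*atan(1/s)/7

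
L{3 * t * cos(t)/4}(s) 3 * (s^2 - 1)/(4 * (s^2 + 1)^2)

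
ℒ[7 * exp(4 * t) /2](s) 7/(2 * (s - 4) ) 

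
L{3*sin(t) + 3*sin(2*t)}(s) 6/(s^2 + 4) + 3/(s^2 + 1)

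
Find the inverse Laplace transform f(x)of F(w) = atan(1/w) sin(x)/x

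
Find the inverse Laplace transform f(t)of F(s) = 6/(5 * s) 6/5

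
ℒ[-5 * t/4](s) -5/(4 * s^2)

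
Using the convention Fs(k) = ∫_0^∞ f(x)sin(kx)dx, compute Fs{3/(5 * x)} 3 * pi/10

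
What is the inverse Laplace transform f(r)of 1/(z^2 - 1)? sinh(r)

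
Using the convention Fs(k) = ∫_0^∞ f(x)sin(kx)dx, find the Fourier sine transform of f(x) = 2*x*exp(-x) 4*k/(k^2 + 1)^2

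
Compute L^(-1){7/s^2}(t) 7 * t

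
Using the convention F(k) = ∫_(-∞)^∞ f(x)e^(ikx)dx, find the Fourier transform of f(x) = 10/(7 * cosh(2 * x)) 5 * pi/(7 * cosh(pi * k/4))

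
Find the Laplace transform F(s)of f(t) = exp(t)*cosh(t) (s - 1)/(s*(s - 2))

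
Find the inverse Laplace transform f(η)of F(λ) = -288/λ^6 -12 * η^5/5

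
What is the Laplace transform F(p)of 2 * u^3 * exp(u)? 12/(p - 1)^4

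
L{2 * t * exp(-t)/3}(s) 2/(3 * (s + 1)^2)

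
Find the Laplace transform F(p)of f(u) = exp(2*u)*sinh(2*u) 2/(p*(p - 4))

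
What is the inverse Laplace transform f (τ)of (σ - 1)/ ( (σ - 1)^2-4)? exp (τ) * cosh (2 * τ)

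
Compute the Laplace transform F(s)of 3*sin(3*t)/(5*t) 3*atan(3/s)/5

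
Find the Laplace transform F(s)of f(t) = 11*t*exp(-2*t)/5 11/(5*(s+2)^2)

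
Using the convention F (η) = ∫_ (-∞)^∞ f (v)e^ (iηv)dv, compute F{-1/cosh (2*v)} -pi/ (2*cosh (pi*η/4))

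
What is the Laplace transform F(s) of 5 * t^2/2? 5/s^3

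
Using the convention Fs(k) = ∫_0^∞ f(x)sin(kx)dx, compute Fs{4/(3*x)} 2*pi/3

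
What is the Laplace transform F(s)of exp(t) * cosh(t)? (s - 1)/(s * (s - 2))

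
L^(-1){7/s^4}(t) 7 * t^3/6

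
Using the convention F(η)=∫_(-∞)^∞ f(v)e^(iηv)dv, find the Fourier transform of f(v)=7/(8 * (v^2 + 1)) 7 * pi * exp(-Abs(η))/8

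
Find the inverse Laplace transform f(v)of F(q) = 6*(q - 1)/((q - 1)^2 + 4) 6*exp(v)*cos(2*v)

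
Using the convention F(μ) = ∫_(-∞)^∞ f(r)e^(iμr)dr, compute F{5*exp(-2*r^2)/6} 5*sqrt(2)*sqrt(pi)*exp(-μ^2/8)/12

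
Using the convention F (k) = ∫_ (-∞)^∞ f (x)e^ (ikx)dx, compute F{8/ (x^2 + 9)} 8*pi*exp (-3*Abs (k))/3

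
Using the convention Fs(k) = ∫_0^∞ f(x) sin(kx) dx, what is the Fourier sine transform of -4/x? -2*pi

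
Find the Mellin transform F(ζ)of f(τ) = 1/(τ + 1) pi*csc(pi*ζ)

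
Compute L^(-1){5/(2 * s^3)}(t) 5 * t^2/4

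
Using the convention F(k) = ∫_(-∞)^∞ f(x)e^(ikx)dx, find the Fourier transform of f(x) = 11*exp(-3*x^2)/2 11*sqrt(3)*sqrt(pi)*exp(-k^2/12)/6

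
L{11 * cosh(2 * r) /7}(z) 11 * z/(7 * (z^2 - 4) ) 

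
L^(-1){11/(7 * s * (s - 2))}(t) 11 * exp(t) * sinh(t)/7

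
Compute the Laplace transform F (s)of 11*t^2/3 22/ (3*s^3)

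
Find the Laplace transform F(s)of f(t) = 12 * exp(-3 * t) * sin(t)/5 12/(5 * ((s + 3)^2 + 1))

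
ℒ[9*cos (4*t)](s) 9*s/ (s^2 + 16)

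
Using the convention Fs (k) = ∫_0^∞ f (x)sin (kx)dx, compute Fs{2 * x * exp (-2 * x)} 8 * k/ (k^2 + 4)^2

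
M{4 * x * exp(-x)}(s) 4 * gamma(s + 1)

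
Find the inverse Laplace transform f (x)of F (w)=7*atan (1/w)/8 7*sin (x)/ (8*x)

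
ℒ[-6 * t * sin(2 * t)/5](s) -24 * s/(5 * (s^2 + 4)^2)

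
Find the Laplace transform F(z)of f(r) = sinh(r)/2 1/(2*(z^2 - 1))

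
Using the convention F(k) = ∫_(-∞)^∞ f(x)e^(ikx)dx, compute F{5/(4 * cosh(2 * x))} 5 * pi/(8 * cosh(pi * k/4))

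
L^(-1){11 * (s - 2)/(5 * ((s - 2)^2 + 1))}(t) 11 * exp(2 * t) * cos(t)/5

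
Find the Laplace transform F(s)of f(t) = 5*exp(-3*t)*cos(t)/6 5*(s + 3)/(6*((s + 3)^2 + 1))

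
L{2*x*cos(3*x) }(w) 2*(w^2 - 9) /(w^2 + 9) ^2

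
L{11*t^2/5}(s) 22/(5*s^3)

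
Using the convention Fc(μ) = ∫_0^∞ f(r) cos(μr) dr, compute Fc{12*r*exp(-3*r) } 12*(9 - μ^2) /(μ^2 + 9) ^2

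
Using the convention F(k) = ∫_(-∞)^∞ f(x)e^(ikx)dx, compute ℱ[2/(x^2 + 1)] 2*pi*exp(-Abs(k))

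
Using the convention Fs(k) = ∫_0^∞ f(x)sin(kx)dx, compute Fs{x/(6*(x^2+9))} pi*exp(-3*k)/12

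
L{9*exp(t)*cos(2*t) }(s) 9*(s - 1) /((s - 1) ^2 + 4) 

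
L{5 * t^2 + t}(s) 10/s^3 + s^(-2)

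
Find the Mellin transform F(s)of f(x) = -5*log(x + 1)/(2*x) 5*pi*csc(pi*s)/(2*(s - 1))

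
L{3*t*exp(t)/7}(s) 3/(7*(s - 1)^2)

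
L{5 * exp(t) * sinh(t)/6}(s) 5/(6 * s * (s - 2))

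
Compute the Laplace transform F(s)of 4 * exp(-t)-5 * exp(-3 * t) 4/(s + 1)-5/(s + 3)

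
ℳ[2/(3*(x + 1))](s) 2*pi*csc(pi*s)/3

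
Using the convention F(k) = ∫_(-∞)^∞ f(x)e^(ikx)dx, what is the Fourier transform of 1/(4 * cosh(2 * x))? pi/(8 * cosh(pi * k/4))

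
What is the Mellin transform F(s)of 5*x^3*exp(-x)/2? 5*gamma(s + 3)/2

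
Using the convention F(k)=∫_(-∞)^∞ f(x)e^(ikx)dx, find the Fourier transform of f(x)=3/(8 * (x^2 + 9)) pi * exp(-3 * Abs(k))/8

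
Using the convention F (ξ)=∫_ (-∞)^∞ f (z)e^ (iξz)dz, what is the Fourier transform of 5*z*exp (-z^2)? 5*I*sqrt (pi)*ξ*exp (-ξ^2/4)/2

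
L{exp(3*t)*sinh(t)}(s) 1/((s - 3)^2 - 1)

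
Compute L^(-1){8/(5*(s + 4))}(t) 8*exp(-4*t)/5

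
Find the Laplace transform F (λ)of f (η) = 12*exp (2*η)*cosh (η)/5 12*(λ - 2)/ (5*( (λ - 2)^2 - 1))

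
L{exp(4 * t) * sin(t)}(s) 1/((s - 4)^2 + 1)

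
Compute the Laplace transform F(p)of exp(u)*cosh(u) (p - 1)/(p*(p - 2))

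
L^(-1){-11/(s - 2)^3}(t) -11 * t^2 * exp(2 * t)/2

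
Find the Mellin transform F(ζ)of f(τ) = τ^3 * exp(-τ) gamma(ζ + 3)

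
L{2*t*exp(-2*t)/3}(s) 2/(3*(s + 2)^2)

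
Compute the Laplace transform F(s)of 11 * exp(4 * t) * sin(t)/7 11/(7 * ((s - 4)^2 + 1))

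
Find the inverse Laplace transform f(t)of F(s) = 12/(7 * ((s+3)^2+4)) 6 * exp(-3 * t) * sin(2 * t)/7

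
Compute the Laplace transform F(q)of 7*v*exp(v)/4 7/(4*(q - 1)^2)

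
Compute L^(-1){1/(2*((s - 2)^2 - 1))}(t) exp(2*t)*sinh(t)/2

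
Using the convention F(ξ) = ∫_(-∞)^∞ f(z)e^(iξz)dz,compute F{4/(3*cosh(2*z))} 2*pi/(3*cosh(pi*ξ/4))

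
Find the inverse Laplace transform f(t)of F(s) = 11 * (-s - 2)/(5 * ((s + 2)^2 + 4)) -11 * exp(-2 * t) * cos(2 * t)/5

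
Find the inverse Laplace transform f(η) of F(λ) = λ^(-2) η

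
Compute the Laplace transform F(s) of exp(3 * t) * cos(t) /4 (s - 3) /(4 * ((s - 3) ^2 + 1) ) 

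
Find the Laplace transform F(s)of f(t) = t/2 1/(2 * s^2)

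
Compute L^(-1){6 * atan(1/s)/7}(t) 6 * sin(t)/(7 * t)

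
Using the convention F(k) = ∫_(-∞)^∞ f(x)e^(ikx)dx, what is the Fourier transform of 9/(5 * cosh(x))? 9 * pi/(5 * cosh(pi * k/2))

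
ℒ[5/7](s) 5/(7 * s)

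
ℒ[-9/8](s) -9/(8*s)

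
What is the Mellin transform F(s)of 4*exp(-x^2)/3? 2*gamma(s/2)/3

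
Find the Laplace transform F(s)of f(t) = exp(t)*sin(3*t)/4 3/(4*((s - 1)^2+9))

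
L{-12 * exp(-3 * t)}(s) -12/(s + 3)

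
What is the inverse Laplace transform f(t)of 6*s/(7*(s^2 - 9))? 6*cosh(3*t)/7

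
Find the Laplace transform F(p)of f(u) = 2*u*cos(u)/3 2*(p^2-1)/(3*(p^2+1)^2)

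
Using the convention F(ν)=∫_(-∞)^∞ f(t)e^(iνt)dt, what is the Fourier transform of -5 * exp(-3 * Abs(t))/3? -10/(ν^2+9)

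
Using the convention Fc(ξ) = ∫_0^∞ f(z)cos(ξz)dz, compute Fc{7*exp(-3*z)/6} 7/(2*(ξ^2 + 9))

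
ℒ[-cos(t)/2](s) -s/(2*s^2 + 2)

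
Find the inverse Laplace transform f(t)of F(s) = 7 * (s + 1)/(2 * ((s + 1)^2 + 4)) 7 * exp(-t) * cos(2 * t)/2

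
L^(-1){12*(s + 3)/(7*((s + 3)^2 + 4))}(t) 12*exp(-3*t)*cos(2*t)/7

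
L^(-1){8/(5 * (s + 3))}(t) 8 * exp(-3 * t)/5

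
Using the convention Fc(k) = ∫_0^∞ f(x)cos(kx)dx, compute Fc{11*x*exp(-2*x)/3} 11*(4 - k^2)/(3*(k^2 + 4)^2)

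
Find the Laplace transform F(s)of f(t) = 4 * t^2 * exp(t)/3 8/(3 * (s - 1)^3)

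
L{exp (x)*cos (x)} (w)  (w - 1)/ ( (w - 1)^2+1)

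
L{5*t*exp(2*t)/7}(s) 5/(7*(s - 2)^2)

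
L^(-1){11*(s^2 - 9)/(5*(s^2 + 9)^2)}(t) 11*t*cos(3*t)/5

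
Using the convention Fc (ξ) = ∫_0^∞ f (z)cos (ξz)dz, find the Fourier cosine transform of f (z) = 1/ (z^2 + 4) pi*exp (-2*ξ)/4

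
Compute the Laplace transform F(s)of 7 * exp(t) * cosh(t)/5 7 * (s - 1)/(5 * s * (s - 2))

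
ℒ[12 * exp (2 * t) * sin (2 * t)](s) 24/ ( (s - 2)^2 + 4)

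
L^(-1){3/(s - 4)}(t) 3 * exp(4 * t)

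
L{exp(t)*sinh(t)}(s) 1/(s*(s - 2))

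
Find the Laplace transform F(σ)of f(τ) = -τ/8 -1/(8 * σ^2)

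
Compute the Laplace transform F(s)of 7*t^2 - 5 14/s^3 - 5/s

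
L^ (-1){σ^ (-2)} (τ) τ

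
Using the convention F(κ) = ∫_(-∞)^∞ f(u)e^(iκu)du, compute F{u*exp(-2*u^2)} sqrt(2)*I*sqrt(pi)*κ*exp(-κ^2/8)/8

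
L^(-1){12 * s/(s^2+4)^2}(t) 3 * t * sin(2 * t)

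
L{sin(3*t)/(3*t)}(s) atan(3/s)/3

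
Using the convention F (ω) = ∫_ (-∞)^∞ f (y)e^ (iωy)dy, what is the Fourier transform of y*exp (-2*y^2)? sqrt (2)*I*sqrt (pi)*ω*exp (-ω^2/8)/8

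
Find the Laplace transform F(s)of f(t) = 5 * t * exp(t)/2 5/(2 * (s - 1)^2)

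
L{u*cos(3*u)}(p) (p^2-9)/(p^2 + 9)^2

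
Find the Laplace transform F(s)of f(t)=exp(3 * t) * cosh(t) (s - 3)/((s - 3)^2 - 1)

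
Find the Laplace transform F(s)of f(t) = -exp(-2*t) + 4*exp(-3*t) 4/(s + 3) - 1/(s + 2)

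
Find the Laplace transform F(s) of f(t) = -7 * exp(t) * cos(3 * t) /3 7 * (1 - s) /(3 * ((s - 1) ^2 + 9) ) 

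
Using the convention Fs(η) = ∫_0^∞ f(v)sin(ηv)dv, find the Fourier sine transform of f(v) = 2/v pi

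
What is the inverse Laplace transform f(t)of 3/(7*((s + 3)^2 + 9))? exp(-3*t)*sin(3*t)/7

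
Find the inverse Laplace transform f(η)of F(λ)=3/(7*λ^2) 3*η/7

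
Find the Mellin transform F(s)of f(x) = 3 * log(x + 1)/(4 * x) -3 * pi * csc(pi * s)/(4 * s - 4)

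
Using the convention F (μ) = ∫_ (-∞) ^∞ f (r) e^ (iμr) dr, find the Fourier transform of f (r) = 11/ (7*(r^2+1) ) 11*pi*exp (-Abs (μ) ) /7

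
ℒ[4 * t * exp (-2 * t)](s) 4/ (s + 2)^2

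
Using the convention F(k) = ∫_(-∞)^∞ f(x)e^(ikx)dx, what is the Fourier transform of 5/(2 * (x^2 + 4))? 5 * pi * exp(-2 * Abs(k))/4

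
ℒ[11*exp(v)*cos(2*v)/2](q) 11*(q - 1)/(2*((q - 1)^2 + 4))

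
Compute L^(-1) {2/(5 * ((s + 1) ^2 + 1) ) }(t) 2 * exp(-t) * sin(t) /5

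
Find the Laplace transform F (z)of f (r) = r z^ (-2)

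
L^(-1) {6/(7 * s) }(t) 6/7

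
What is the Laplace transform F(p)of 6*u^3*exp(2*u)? 36/(p - 2)^4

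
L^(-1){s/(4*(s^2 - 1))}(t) cosh(t)/4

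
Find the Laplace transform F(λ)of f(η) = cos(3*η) λ/(λ^2+9)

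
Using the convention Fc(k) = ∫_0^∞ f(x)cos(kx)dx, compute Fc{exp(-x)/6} 1/(6*(k^2+1))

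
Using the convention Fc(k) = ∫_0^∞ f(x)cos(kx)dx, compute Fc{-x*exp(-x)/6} (k^2 - 1)/(6*(k^2+1)^2)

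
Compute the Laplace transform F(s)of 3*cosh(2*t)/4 3*s/(4*(s^2 - 4))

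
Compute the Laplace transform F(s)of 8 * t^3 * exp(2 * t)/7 48/(7 * (s - 2)^4)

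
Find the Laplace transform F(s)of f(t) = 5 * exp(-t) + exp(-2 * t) 5/(s + 1) + 1/(s + 2)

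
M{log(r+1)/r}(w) -pi * csc(pi * w)/(w - 1)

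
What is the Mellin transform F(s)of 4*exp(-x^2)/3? 2*gamma(s/2)/3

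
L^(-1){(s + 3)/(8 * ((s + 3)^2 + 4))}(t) exp(-3 * t) * cos(2 * t)/8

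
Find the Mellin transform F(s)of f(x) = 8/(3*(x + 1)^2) -8*pi*(s - 1)/(3*sin(pi*s))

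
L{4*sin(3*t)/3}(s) 4/(s^2 + 9)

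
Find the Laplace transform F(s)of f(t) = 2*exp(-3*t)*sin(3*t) 6/((s+3)^2+9)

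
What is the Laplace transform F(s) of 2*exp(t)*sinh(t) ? 2/(s*(s - 2) ) 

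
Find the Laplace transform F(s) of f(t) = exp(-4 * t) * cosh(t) (s + 4) /((s + 4) ^2 - 1) 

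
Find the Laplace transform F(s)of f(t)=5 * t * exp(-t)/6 5/(6 * (s+1)^2)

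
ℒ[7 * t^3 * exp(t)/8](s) 21/(4 * (s - 1)^4)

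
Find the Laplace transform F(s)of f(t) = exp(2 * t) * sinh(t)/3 1/(3 * ((s - 2)^2 - 1))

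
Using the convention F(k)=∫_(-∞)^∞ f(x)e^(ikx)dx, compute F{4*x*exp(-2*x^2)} sqrt(2)*I*sqrt(pi)*k*exp(-k^2/8)/2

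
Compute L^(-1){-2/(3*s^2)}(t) -2*t/3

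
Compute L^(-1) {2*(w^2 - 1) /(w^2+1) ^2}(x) 2*x*cos(x) 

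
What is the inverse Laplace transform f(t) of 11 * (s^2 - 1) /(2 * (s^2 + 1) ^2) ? 11 * t * cos(t) /2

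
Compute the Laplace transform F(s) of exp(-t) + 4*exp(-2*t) 4/(s + 2) + 1/(s + 1) 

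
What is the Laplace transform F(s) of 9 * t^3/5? 54/(5 * s^4) 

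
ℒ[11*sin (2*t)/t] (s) 11*atan (2/s)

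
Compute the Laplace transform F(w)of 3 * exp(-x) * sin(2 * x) 6/((w + 1)^2 + 4)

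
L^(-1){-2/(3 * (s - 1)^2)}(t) -2 * t * exp(t)/3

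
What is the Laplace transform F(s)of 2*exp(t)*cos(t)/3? 2*(s - 1)/(3*((s - 1)^2 + 1))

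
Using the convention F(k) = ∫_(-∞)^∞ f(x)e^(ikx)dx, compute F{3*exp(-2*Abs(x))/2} 6/(k^2 + 4)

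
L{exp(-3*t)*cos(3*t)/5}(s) (s + 3)/(5*((s + 3)^2 + 9))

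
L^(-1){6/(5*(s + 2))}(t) 6*exp(-2*t)/5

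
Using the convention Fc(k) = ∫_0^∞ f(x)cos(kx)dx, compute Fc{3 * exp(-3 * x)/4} 9/(4 * (k^2 + 9))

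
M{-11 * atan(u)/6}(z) 11 * pi * sec(pi * z/2)/(12 * z)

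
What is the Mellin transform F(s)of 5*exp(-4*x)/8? 5*gamma(s)/(8*2^(2*s))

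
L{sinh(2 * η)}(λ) 2/(λ^2 - 4)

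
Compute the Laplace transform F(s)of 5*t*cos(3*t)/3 5*(s^2 - 9)/(3*(s^2 + 9)^2)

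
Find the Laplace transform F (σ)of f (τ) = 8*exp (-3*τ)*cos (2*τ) 8*(σ + 3)/ ( (σ + 3)^2 + 4)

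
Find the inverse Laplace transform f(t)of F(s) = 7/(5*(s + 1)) 7*exp(-t)/5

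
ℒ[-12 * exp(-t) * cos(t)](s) 12 * (-s - 1)/((s + 1)^2 + 1)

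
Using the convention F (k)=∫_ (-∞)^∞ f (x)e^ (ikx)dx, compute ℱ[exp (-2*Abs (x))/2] 2/ (k^2+4)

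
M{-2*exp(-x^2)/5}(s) -gamma(s/2)/5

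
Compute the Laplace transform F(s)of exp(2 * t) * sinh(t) 1/((s - 2)^2 - 1)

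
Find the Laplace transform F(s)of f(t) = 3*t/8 3/(8*s^2)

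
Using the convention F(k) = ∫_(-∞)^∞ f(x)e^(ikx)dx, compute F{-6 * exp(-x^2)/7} -6 * sqrt(pi) * exp(-k^2/4)/7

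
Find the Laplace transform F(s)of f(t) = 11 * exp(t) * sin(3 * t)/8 33/(8 * ((s - 1)^2 + 9))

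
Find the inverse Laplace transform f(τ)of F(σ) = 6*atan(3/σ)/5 6*sin(3*τ)/(5*τ)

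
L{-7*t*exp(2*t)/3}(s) -7/(3*(s - 2)^2)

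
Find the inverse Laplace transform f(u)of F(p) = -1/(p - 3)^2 -u*exp(3*u)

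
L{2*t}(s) 2/s^2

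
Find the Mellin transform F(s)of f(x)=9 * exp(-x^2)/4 9 * gamma(s/2)/8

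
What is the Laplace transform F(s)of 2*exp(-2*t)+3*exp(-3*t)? 2/(s+2)+3/(s+3)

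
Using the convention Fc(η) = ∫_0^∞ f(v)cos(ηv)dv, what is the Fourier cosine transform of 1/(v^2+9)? pi*exp(-3*η)/6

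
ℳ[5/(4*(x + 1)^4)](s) 5*gamma(s)*gamma(4 - s)/24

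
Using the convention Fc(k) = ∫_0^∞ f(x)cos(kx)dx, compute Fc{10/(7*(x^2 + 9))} 5*pi*exp(-3*k)/21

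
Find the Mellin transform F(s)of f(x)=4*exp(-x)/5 4*gamma(s)/5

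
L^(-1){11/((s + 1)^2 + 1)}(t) 11*exp(-t)*sin(t)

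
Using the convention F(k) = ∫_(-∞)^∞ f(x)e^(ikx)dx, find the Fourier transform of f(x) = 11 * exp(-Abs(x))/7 22/(7 * (k^2 + 1))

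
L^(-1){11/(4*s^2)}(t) 11*t/4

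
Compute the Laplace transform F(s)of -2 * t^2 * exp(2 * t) -4/(s - 2)^3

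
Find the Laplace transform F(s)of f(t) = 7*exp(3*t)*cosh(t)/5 7*(s - 3)/(5*((s - 3)^2 - 1))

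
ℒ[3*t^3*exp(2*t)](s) 18/(s - 2)^4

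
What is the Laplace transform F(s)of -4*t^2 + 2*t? 2/s^2 - 8/s^3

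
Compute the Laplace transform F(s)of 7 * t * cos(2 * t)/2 7 * (s^2 - 4)/(2 * (s^2 + 4)^2)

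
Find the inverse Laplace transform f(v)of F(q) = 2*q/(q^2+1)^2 v*sin(v)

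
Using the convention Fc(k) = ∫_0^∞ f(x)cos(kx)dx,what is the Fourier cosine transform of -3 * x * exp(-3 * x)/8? 3 * (k^2 - 9)/(8 * (k^2 + 9)^2)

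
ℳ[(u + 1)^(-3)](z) pi*(z - 2)*(z - 1)/(2*sin(pi*z))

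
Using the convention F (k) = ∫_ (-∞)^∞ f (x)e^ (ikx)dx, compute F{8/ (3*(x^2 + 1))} 8*pi*exp (-Abs (k))/3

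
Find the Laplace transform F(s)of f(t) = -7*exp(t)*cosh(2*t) 7*(1 - s)/((s - 1)^2 - 4)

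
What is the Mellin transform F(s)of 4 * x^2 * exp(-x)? 4 * gamma(s+2)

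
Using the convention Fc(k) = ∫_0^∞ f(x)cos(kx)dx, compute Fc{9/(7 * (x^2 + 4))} 9 * pi * exp(-2 * k)/28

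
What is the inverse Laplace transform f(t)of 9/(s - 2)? 9*exp(2*t)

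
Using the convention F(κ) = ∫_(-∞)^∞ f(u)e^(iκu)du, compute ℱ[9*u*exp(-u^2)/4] 9*I*sqrt(pi)*κ*exp(-κ^2/4)/8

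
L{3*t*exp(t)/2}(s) 3/(2*(s - 1)^2)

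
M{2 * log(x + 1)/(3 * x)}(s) -2 * pi * csc(pi * s)/(3 * s - 3)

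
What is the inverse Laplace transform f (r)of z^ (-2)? r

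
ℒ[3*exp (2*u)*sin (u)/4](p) 3/ (4*( (p - 2)^2 + 1))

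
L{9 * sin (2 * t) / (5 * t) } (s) 9 * atan (2/s) /5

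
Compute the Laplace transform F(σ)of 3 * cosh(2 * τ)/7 3 * σ/(7 * (σ^2 - 4))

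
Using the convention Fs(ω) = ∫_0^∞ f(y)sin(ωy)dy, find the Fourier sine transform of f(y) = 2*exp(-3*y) 2*ω/(ω^2 + 9)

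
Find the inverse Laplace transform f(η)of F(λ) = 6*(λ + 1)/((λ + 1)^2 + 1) 6*exp(-η)*cos(η)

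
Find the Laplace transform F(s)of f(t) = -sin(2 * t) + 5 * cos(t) 5 * s/(s^2 + 1) - 2/(s^2 + 4)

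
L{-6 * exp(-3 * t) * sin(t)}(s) -6/((s + 3)^2 + 1)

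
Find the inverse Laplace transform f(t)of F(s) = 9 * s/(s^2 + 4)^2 9 * t * sin(2 * t)/4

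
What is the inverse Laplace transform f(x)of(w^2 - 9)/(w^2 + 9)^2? x*cos(3*x)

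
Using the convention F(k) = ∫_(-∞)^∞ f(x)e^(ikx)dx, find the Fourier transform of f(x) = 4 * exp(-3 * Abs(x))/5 24/(5 * (k^2 + 9))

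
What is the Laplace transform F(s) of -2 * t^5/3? -80/s^6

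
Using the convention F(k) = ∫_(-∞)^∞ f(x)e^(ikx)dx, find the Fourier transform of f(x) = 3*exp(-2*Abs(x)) 12/(k^2+4)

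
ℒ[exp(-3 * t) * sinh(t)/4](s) 1/(4 * ((s + 3)^2 - 1))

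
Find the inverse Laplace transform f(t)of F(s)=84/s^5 7 * t^4/2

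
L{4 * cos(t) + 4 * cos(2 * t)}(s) 4 * s/(s^2 + 4) + 4 * s/(s^2 + 1)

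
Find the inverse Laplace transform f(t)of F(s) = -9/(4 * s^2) -9 * t/4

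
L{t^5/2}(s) 60/s^6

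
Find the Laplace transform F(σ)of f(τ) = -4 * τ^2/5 -8/(5 * σ^3)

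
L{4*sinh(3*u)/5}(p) 12/(5*(p^2 - 9))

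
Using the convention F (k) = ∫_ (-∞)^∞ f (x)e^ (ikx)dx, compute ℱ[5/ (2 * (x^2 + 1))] 5 * pi * exp (-Abs (k))/2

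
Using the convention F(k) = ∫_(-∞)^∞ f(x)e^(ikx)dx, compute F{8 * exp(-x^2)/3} 8 * sqrt(pi) * exp(-k^2/4)/3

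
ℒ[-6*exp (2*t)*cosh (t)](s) 6*(2 - s)/ ( (s - 2)^2 - 1)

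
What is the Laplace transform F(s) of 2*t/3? 2/(3*s^2) 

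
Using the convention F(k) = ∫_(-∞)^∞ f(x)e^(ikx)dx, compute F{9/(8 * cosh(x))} 9 * pi/(8 * cosh(pi * k/2))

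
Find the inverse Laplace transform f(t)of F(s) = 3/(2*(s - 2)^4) t^3*exp(2*t)/4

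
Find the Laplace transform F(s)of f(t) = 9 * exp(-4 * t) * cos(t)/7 9 * (s + 4)/(7 * ((s + 4)^2 + 1))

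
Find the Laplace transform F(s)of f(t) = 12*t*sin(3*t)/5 72*s/(5*(s^2 + 9)^2)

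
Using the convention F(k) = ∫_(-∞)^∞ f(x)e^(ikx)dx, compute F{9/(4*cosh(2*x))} 9*pi/(8*cosh(pi*k/4))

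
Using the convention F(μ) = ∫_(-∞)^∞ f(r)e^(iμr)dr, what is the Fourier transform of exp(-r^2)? sqrt(pi)*exp(-μ^2/4)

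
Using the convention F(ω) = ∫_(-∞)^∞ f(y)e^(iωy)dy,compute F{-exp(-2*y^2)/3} -sqrt(2)*sqrt(pi)*exp(-ω^2/8)/6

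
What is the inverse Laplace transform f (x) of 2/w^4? x^3/3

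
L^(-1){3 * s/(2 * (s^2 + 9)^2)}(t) t * sin(3 * t)/4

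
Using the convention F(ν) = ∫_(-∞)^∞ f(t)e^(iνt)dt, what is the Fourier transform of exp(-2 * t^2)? sqrt(2) * sqrt(pi) * exp(-ν^2/8)/2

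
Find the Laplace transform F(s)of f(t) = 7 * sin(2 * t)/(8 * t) 7 * atan(2/s)/8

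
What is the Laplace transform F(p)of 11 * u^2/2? 11/p^3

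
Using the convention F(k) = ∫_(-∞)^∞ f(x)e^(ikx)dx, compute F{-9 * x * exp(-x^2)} -9 * I * sqrt(pi) * k * exp(-k^2/4)/2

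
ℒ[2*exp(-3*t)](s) 2/(s + 3)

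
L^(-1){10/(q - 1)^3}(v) 5*v^2*exp(v)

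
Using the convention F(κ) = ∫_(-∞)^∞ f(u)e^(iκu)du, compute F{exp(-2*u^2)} sqrt(2)*sqrt(pi)*exp(-κ^2/8)/2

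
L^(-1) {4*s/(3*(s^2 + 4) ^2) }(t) t*sin(2*t) /3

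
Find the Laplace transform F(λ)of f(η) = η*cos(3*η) (λ^2 - 9)/(λ^2 + 9)^2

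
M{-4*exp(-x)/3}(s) -4*gamma(s)/3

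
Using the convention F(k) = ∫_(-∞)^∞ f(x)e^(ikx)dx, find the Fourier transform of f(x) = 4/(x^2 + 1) 4 * pi * exp(-Abs(k))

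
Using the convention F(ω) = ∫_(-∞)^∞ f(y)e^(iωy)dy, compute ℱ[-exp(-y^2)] -sqrt(pi)*exp(-ω^2/4)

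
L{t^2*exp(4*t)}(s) 2/(s - 4)^3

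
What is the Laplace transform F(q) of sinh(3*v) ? 3/(q^2 - 9) 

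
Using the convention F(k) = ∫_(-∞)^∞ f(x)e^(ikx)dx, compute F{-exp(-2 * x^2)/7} -sqrt(2) * sqrt(pi) * exp(-k^2/8)/14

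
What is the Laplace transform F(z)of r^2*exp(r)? 2/(z - 1)^3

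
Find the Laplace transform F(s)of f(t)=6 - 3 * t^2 6/s - 6/s^3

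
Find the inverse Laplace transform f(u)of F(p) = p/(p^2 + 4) cos(2*u)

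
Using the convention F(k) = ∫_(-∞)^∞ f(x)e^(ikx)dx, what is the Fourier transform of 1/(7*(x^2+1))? pi*exp(-Abs(k))/7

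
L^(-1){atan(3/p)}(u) sin(3*u)/u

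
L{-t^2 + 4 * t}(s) 4/s^2 - 2/s^3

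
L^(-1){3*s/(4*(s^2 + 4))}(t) 3*cos(2*t)/4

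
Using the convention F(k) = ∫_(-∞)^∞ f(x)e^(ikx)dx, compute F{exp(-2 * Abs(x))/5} 4/(5 * (k^2 + 4))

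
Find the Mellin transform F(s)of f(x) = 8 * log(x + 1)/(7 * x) -8 * pi * csc(pi * s)/(7 * s - 7)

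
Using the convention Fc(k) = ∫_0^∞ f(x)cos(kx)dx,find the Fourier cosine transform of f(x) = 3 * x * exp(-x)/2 3 * (1 - k^2)/(2 * (k^2 + 1)^2)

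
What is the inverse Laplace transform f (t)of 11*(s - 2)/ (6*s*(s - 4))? 11*exp (2*t)*cosh (2*t)/6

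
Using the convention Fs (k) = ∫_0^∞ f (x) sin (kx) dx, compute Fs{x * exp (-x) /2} k/ (k^2 + 1) ^2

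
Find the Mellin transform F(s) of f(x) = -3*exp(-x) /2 -3*gamma(s) /2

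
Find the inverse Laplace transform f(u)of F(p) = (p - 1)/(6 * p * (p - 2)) exp(u) * cosh(u)/6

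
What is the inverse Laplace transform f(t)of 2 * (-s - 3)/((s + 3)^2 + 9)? -2 * exp(-3 * t) * cos(3 * t)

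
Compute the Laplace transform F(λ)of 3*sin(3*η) 9/(λ^2 + 9)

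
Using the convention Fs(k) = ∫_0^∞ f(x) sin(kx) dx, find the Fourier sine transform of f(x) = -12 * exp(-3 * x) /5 -12 * k/(5 * k^2+45) 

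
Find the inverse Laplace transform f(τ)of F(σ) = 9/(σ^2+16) 9*sin(4*τ)/4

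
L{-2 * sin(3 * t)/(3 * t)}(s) -2 * atan(3/s)/3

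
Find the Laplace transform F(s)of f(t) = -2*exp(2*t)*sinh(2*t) -4/(s*(s - 4))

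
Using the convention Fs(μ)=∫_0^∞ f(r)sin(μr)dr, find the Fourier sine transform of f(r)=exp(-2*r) μ/(μ^2 + 4)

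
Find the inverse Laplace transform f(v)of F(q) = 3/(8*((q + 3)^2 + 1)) 3*exp(-3*v)*sin(v)/8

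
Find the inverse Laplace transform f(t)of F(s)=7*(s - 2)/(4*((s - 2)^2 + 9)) 7*exp(2*t)*cos(3*t)/4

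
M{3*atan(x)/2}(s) -3*pi*sec(pi*s/2)/(4*s)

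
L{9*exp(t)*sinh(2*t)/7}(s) 18/(7*((s - 1)^2 - 4))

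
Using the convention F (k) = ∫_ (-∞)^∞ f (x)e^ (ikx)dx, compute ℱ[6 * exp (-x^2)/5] 6 * sqrt (pi) * exp (-k^2/4)/5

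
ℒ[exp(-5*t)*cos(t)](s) (s + 5)/((s + 5)^2 + 1)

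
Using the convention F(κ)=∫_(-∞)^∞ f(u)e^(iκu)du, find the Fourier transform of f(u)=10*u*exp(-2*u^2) 5*sqrt(2)*I*sqrt(pi)*κ*exp(-κ^2/8)/4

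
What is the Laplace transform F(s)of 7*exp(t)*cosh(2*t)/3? 7*(s - 1)/(3*((s - 1)^2 - 4))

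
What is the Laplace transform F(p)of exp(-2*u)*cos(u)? (p + 2)/((p + 2)^2 + 1)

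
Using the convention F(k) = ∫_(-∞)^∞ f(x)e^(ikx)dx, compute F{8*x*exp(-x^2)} 4*I*sqrt(pi)*k*exp(-k^2/4)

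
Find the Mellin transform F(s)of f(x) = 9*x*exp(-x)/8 9*gamma(s + 1)/8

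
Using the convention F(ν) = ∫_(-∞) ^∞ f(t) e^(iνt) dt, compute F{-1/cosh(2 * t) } -pi/(2 * cosh(pi * ν/4) ) 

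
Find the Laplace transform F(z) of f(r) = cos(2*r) z/(z^2 + 4) 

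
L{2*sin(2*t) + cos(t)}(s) s/(s^2 + 1) + 4/(s^2 + 4)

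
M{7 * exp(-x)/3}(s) 7 * gamma(s)/3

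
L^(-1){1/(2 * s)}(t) 1/2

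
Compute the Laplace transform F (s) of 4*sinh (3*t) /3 4/ (s^2-9) 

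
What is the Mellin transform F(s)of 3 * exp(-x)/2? 3 * gamma(s)/2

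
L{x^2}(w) 2/w^3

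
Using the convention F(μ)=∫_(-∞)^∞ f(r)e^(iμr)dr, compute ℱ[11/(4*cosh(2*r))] 11*pi/(8*cosh(pi*μ/4))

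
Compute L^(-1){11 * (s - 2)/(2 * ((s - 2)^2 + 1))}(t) 11 * exp(2 * t) * cos(t)/2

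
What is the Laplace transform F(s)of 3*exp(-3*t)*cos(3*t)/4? 3*(s + 3)/(4*((s + 3)^2 + 9))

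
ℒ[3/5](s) 3/ (5 * s)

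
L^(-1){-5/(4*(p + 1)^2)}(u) -5*u*exp(-u)/4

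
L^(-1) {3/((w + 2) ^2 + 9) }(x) exp(-2*x)*sin(3*x) 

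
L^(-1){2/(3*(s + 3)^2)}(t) 2*t*exp(-3*t)/3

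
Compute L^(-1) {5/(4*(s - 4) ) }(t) 5*exp(4*t) /4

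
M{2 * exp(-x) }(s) 2 * gamma(s) 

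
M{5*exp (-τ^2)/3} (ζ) 5*gamma (ζ/2)/6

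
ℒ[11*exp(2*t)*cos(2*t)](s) 11*(s - 2)/((s - 2)^2+4)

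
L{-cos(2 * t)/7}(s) -s/(7 * s^2 + 28)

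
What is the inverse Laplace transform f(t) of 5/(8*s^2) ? 5*t/8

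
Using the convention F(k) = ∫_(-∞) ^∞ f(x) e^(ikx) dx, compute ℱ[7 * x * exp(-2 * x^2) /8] 7 * sqrt(2) * I * sqrt(pi) * k * exp(-k^2/8) /64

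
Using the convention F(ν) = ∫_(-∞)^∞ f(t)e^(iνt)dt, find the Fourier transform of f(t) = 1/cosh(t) pi/cosh(pi*ν/2)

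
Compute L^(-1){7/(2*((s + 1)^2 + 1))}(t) 7*exp(-t)*sin(t)/2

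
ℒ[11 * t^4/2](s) 132/s^5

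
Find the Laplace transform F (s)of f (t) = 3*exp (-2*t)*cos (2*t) 3*(s + 2)/ ( (s + 2)^2 + 4)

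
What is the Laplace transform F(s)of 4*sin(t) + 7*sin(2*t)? 14/(s^2 + 4) + 4/(s^2 + 1)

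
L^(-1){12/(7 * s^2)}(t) 12 * t/7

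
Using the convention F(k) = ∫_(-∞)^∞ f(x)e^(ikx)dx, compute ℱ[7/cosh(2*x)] 7*pi/(2*cosh(pi*k/4))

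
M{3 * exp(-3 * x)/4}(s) 3^(1 - s) * gamma(s)/4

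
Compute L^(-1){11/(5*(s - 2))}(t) 11*exp(2*t)/5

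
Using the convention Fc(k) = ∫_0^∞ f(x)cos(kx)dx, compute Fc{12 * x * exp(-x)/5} 12 * (1 - k^2)/(5 * (k^2+1)^2)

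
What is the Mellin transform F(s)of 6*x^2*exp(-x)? 6*gamma(s + 2)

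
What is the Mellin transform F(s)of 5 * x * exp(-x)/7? 5 * gamma(s + 1)/7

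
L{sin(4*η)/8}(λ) 1/(2*(λ^2 + 16))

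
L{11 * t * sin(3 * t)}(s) 66 * s/(s^2 + 9)^2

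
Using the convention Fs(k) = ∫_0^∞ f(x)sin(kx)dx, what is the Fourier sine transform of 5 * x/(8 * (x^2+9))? 5 * pi * exp(-3 * k)/16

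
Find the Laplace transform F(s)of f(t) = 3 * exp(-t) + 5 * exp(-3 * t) 5/(s + 3) + 3/(s + 1)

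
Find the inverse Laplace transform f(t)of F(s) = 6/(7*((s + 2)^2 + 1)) 6*exp(-2*t)*sin(t)/7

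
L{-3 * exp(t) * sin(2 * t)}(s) -6/((s - 1)^2 + 4)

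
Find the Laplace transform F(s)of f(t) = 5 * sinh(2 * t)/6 5/(3 * (s^2 - 4))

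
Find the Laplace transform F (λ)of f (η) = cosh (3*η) λ/ (λ^2 - 9)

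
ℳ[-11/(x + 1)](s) -11*pi*csc(pi*s)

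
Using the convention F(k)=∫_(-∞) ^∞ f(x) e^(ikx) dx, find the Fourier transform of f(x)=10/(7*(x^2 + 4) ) 5*pi*exp(-2*Abs(k) ) /7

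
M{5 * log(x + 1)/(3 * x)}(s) -5 * pi * csc(pi * s)/(3 * s - 3)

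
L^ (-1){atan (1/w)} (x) sin (x)/x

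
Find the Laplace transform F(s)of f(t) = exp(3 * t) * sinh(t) 1/((s - 3)^2 - 1)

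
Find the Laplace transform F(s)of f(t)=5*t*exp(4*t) 5/(s - 4)^2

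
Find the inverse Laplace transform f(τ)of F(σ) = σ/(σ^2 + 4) cos(2 * τ)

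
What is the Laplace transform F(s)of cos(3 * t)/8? s/(8 * (s^2 + 9))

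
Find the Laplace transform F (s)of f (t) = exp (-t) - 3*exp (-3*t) 1/ (s + 1) - 3/ (s + 3)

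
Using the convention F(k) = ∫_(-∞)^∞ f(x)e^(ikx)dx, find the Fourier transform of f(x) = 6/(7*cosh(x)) 6*pi/(7*cosh(pi*k/2))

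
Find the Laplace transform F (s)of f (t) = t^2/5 2/ (5*s^3)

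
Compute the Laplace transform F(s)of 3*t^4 72/s^5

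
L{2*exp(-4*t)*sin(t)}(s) 2/((s + 4)^2 + 1)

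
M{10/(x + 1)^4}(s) 5 * gamma(s) * gamma(4 - s)/3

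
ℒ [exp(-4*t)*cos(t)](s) (s+4)/((s+4)^2+1)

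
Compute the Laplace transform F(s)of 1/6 1/(6 * s)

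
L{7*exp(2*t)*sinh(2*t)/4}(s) 7/(2*s*(s - 4))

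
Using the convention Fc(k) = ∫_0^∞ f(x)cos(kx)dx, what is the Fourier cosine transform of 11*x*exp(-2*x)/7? 11*(4 - k^2)/(7*(k^2 + 4)^2)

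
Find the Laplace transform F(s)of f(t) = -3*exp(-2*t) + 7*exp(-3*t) 7/(s + 3) - 3/(s + 2)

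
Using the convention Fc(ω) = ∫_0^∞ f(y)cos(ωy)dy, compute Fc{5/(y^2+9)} 5 * pi * exp(-3 * ω)/6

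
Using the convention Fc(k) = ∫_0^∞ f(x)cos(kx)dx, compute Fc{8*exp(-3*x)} 24/(k^2+9)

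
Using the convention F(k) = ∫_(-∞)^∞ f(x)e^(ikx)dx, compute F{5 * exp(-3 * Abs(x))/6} 5/(k^2 + 9)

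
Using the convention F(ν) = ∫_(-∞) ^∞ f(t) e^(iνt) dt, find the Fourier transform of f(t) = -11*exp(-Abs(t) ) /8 -11/(4*ν^2+4) 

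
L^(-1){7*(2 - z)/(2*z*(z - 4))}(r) -7*exp(2*r)*cosh(2*r)/2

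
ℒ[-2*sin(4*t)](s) -8/(s^2 + 16) 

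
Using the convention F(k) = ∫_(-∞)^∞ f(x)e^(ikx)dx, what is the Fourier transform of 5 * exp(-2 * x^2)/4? 5 * sqrt(2) * sqrt(pi) * exp(-k^2/8)/8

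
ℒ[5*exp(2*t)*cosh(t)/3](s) 5*(s - 2)/(3*((s - 2)^2 - 1))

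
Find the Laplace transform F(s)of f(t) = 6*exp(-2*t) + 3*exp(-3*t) 6/(s + 2) + 3/(s + 3)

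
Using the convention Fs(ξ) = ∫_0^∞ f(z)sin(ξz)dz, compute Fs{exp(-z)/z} atan(ξ)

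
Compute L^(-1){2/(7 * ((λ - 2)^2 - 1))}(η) 2 * exp(2 * η) * sinh(η)/7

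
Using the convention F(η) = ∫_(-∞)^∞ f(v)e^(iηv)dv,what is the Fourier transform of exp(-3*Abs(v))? 6/(η^2 + 9)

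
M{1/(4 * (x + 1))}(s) pi * csc(pi * s)/4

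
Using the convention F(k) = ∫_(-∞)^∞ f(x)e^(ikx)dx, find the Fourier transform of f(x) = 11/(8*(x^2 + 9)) 11*pi*exp(-3*Abs(k))/24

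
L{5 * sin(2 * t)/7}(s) 10/(7 * (s^2 + 4))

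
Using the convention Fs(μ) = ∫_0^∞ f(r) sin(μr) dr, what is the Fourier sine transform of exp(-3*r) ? μ/(μ^2 + 9) 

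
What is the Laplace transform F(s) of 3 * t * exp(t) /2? 3/(2 * (s - 1) ^2) 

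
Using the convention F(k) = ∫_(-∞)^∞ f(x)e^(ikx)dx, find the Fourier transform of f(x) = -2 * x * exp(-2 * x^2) -sqrt(2) * I * sqrt(pi) * k * exp(-k^2/8)/4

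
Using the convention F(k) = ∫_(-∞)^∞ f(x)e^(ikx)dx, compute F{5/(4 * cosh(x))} 5 * pi/(4 * cosh(pi * k/2))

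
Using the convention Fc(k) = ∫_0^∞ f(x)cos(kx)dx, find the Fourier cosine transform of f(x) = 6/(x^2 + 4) 3 * pi * exp(-2 * k)/2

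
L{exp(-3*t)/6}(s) 1/(6*(s+3))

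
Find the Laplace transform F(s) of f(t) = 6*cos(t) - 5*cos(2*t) 6*s/(s^2 + 1) - 5*s/(s^2 + 4) 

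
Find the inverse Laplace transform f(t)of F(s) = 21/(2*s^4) 7*t^3/4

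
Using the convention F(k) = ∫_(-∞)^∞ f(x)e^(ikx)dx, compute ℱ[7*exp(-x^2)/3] 7*sqrt(pi)*exp(-k^2/4)/3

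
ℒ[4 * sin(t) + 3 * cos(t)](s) 4/(s^2 + 1) + 3 * s/(s^2 + 1)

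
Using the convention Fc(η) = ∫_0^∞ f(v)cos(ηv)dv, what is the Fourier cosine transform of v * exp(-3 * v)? (9 - η^2)/(η^2+9)^2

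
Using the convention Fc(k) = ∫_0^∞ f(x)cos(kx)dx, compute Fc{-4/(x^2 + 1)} -2 * pi * exp(-k)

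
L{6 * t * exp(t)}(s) 6/(s - 1)^2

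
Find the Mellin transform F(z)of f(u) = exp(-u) gamma(z)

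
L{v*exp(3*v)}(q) (q - 3)^(-2)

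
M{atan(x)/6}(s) -pi*sec(pi*s/2)/(12*s)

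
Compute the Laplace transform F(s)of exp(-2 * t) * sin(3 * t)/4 3/(4 * ((s + 2)^2 + 9))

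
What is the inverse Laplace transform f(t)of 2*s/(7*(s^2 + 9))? 2*cos(3*t)/7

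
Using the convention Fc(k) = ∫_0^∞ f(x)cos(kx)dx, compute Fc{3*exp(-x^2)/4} 3*sqrt(pi)*exp(-k^2/4)/8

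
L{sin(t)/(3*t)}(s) atan(1/s)/3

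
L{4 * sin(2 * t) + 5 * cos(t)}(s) 8/(s^2 + 4) + 5 * s/(s^2 + 1)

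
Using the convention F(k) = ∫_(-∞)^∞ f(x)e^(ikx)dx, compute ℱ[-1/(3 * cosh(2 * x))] -pi/(6 * cosh(pi * k/4))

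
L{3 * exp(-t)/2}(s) 3/(2 * (s + 1))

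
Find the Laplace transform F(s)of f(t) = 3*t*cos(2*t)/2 3*(s^2 - 4)/(2*(s^2 + 4)^2)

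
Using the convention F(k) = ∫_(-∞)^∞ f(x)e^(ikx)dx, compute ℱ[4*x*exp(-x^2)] 2*I*sqrt(pi)*k*exp(-k^2/4)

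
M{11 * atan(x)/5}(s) -11 * pi * sec(pi * s/2)/(10 * s)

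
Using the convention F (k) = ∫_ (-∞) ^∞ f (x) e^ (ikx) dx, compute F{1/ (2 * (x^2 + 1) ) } pi * exp (-Abs (k) ) /2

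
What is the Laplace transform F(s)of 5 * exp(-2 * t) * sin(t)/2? 5/(2 * ((s+2)^2+1))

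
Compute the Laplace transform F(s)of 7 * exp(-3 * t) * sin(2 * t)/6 7/(3 * ((s+3)^2+4))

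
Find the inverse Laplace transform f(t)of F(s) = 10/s 10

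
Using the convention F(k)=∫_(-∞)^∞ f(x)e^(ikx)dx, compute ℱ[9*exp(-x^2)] 9*sqrt(pi)*exp(-k^2/4)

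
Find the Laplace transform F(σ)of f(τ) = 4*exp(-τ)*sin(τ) 4/((σ+1)^2+1)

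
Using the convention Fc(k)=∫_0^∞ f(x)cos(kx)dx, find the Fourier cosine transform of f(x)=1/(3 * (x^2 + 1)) pi * exp(-k)/6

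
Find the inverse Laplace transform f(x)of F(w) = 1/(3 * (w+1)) exp(-x)/3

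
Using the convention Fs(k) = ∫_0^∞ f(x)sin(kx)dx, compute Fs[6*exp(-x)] 6*k/(k^2 + 1)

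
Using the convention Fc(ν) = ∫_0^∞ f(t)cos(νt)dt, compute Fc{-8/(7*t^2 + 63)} -4*pi*exp(-3*ν)/21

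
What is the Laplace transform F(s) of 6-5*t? 6/s - 5/s^2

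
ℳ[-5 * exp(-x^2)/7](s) -5 * gamma(s/2)/14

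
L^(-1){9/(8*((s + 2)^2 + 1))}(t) 9*exp(-2*t)*sin(t)/8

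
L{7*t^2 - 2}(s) 14/s^3 - 2/s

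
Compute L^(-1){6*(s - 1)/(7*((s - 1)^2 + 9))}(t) 6*exp(t)*cos(3*t)/7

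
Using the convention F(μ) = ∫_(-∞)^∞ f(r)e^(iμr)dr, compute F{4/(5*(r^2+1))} 4*pi*exp(-Abs(μ))/5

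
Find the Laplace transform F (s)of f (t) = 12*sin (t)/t 12*atan (1/s)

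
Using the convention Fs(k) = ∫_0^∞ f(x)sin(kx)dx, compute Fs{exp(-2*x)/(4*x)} atan(k/2)/4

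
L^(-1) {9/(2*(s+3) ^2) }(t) 9*t*exp(-3*t) /2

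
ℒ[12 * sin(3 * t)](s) 36/(s^2 + 9)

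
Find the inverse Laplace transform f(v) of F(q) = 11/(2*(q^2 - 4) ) 11*sinh(2*v) /4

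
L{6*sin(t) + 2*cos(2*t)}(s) 6/(s^2 + 1) + 2*s/(s^2 + 4)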